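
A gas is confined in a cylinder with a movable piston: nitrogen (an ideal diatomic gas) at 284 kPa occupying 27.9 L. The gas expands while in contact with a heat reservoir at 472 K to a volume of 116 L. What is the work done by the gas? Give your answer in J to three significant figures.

W ≈ 11300 J

Isothermal: W = nRT ln(V₂/V₁) = P₁V₁ ln(V₂/V₁).
P₁V₁ = (284 kPa)(27.9 L) = 7924 J.
W = 7924 × ln(116/27.9) = 7924 × 1.425
W_by_gas = 11291 J.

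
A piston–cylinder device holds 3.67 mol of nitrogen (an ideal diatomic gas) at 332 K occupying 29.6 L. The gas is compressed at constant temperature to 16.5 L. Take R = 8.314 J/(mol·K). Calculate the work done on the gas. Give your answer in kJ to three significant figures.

W ≈ 5.92 kJ

Isothermal: W = nRT ln(V₂/V₁).
W = (3.67)(8.314)(332) × ln(16.5/29.6)
  = 10130 × -0.5844
W_by_gas = -5920 J; work on gas = −W_by = 5920 J.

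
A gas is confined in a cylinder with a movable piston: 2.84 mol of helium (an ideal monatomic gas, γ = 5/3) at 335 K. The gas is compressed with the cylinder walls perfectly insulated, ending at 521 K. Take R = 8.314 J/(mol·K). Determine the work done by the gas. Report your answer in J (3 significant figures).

W ≈ -6590 J

Adiabatic ⇒ Q = 0, so W_by = −ΔU = nCᵥ(T₁ − T₂).
Cᵥ = 3R/2 = 12.47 J/(mol·K).
W = (2.84)(12.47)(335 − 521) = -6588 J.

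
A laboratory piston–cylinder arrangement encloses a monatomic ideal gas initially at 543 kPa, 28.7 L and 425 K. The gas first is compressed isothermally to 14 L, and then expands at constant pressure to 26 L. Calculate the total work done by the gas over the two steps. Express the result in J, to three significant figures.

Step 1 (isothermal): W = P₁V₁ ln(V₂/V₁) = (15584) ln(14/28.7) = -11187 J.
After step 1: P = 1113 kPa, V = 14 L, T = 425 K.
Step 2 (isobaric): W = PΔV = (1113 kPa)(26 − 14 L) = 13358 J.
W_total = -11187 + 13358 = 2171 J.

W_total ≈ 2170 J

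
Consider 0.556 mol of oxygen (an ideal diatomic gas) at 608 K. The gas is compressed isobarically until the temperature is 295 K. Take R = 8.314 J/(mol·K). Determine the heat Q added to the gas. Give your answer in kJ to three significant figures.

Isobaric: W = nRΔT = (0.556)(8.314)(-313) = -1447 J.
ΔU = nCᵥΔT with Cᵥ = 5R/2: ΔU = (0.556)(20.79)(-313) = -3617 J.
Q = ΔU + W = -3617 − 1447 = -5064 J.

Q ≈ -5.06 kJ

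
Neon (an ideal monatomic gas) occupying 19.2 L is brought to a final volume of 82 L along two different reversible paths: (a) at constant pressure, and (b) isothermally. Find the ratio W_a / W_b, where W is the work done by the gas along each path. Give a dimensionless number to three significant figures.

Path (a) isobaric: W = P₁(V₂ − V₁) → W_a/(P₁V₁) = 3.271.
Path (b) isothermal: W = P₁V₁ ln(V₂/V₁) → W_b/(P₁V₁) = 1.452.
W_a / W_b = 3.271 / 1.452 = 2.253.

W_a / W_b ≈ 2.25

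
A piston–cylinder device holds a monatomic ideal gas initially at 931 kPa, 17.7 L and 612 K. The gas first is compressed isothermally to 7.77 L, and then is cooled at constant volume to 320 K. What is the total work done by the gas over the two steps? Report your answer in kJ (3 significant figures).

W_total ≈ -13.6 kJ

Step 1 (isothermal): W = P₁V₁ ln(V₂/V₁) = (16479) ln(7.77/17.7) = -13567 J.
Step 2 (isochoric): W = 0 (constant volume).
W_total = -13567 + 0 = -13567 J.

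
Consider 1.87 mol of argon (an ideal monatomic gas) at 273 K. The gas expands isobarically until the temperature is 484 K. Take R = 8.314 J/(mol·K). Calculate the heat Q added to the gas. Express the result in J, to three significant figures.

Isobaric: W = nRΔT = (1.87)(8.314)(211) = 3280 J.
ΔU = nCᵥΔT with Cᵥ = 3R/2: ΔU = (1.87)(12.47)(211) = 4921 J.
Q = ΔU + W = 4921 + 3280 = 8201 J.

Q ≈ 8200 J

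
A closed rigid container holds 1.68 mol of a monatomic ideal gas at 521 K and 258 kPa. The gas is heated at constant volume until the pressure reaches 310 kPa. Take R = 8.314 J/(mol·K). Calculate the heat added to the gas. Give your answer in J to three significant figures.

Constant volume ⇒ W = 0, so Q = ΔU = nCᵥΔT with Cᵥ = 3R/2 = 12.47 J/(mol·K).
At constant V, T₂/T₁ = P₂/P₁ ⇒ ΔT = T₁(P₂/P₁ − 1) = 521·(310/258 − 1) = 105 K.
ΔU = (1.68)(12.47)(105) = 2200 J.

Q ≈ 2200 J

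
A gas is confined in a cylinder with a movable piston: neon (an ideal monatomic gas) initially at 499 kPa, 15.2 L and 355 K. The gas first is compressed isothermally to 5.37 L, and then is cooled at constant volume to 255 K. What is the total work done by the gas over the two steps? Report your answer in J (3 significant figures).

Step 1 (isothermal): W = P₁V₁ ln(V₂/V₁) = (7585) ln(5.37/15.2) = -7892 J.
Step 2 (isochoric): W = 0 (constant volume).
W_total = -7892 + 0 = -7892 J.

W_total ≈ -7890 J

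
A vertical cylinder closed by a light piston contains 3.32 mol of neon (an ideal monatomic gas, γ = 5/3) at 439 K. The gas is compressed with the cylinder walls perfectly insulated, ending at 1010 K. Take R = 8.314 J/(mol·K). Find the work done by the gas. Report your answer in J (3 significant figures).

Adiabatic ⇒ Q = 0, so W_by = −ΔU = nCᵥ(T₁ − T₂).
Cᵥ = 3R/2 = 12.47 J/(mol·K).
W = (3.32)(12.47)(439 − 1010) = -23642 J.

W ≈ -23600 J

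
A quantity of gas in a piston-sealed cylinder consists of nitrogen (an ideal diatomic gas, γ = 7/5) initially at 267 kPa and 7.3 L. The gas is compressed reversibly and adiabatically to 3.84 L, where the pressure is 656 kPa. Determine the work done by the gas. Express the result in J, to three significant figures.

Adiabatic: W = (P₁V₁ − P₂V₂)/(γ − 1) with γ = 7/5.
P₁V₁ = 1949 J, P₂V₂ = 2519 J.
W = (1949 − 2519) / 0.4 = -1425 J.

W ≈ -1420 J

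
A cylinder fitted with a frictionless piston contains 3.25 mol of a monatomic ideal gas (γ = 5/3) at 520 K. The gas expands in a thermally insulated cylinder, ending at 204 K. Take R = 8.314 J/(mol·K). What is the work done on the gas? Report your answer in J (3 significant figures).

W ≈ -12800 J

Adiabatic ⇒ Q = 0, so W_by = −ΔU = nCᵥ(T₁ − T₂).
Cᵥ = 3R/2 = 12.47 J/(mol·K).
W = (3.25)(12.47)(520 − 204) = 12808 J.
Work on gas = −W_by = -12808 J.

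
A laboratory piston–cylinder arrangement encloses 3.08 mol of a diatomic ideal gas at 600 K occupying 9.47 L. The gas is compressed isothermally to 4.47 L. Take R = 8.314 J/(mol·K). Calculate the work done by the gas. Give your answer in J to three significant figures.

W ≈ -11500 J

Isothermal: W = nRT ln(V₂/V₁).
W = (3.08)(8.314)(600) × ln(4.47/9.47)
  = 15364 × -0.7507
W_by_gas = -11535 J.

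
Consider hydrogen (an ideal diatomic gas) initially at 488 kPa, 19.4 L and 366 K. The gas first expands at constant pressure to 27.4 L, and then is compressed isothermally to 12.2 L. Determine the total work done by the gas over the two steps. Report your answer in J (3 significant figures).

Step 1 (isobaric): W = PΔV = (488 kPa)(27.4 − 19.4 L) = 3904 J.
After step 1: P = 488 kPa, V = 27.4 L, T = 516.9 K.
Step 2 (isothermal): W = P₁V₁ ln(V₂/V₁) = (13371) ln(12.2/27.4) = -10819 J.
W_total = 3904 − 10819 = -6915 J.

W_total ≈ -6910 J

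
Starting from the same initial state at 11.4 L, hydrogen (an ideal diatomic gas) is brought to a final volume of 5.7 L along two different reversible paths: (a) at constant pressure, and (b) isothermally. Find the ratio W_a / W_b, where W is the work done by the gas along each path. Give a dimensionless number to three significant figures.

Path (a) isobaric: W = P₁(V₂ − V₁) → W_a/(P₁V₁) = -0.5.
Path (b) isothermal: W = P₁V₁ ln(V₂/V₁) → W_b/(P₁V₁) = -0.6931.
W_a / W_b = -0.5 / -0.6931 = 0.7213.

W_a / W_b ≈ 0.721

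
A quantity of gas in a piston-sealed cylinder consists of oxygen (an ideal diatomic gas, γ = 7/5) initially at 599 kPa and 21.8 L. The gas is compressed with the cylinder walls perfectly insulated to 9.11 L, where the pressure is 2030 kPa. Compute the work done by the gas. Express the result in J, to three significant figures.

W ≈ -13600 J

Adiabatic: W = (P₁V₁ − P₂V₂)/(γ − 1) with γ = 7/5.
P₁V₁ = 13058 J, P₂V₂ = 18493 J.
W = (13058 − 18493) / 0.4 = -13588 J.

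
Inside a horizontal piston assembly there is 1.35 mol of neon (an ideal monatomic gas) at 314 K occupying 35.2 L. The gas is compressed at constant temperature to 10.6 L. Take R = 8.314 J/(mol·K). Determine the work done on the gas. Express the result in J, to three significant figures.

W ≈ 4230 J

Isothermal: W = nRT ln(V₂/V₁).
W = (1.35)(8.314)(314) × ln(10.6/35.2)
  = 3524 × -1.2
W_by_gas = -4230 J; work on gas = −W_by = 4230 J.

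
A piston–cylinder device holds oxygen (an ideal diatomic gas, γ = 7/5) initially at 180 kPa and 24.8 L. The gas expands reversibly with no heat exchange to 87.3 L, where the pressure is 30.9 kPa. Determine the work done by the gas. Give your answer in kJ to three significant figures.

Adiabatic: W = (P₁V₁ − P₂V₂)/(γ − 1) with γ = 7/5.
P₁V₁ = 4464 J, P₂V₂ = 2698 J.
W = (4464 − 2698) / 0.4 = 4416 J.

W ≈ 4.42 kJ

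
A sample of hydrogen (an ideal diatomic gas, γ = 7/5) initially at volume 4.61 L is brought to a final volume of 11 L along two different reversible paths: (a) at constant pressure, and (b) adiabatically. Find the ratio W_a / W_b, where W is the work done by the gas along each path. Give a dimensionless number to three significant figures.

W_a / W_b ≈ 1.89

Path (a) isobaric: W = P₁(V₂ − V₁) → W_a/(P₁V₁) = 1.386.
Path (b) adiabatic: W = P₁V₁(1 − (V₁/V₂)^(γ−1))/(γ−1) → W_b/(P₁V₁) = 0.7345.
W_a / W_b = 1.386 / 0.7345 = 1.887.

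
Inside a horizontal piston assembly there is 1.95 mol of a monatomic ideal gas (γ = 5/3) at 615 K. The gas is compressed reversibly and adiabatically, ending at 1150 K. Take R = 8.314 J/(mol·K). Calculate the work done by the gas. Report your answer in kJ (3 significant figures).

W ≈ -13.0 kJ

Adiabatic ⇒ Q = 0, so W_by = −ΔU = nCᵥ(T₁ − T₂).
Cᵥ = 3R/2 = 12.47 J/(mol·K).
W = (1.95)(12.47)(615 − 1150) = -13010 J.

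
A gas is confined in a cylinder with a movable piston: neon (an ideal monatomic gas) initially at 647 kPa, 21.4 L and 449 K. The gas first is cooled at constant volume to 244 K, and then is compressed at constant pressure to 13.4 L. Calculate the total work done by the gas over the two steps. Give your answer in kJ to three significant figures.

W_total ≈ -2.81 kJ

Step 1 (isochoric): W = 0 (constant volume).
After step 1: P = 351.6 kPa (V unchanged).
Step 2 (isobaric): W = PΔV = (351.6 kPa)(13.4 − 21.4 L) = -2813 J.
W_total = 0 − 2813 = -2813 J.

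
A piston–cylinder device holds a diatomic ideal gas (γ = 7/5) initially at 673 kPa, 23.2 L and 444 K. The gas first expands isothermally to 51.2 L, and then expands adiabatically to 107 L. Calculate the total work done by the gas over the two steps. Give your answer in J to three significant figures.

W_total ≈ 22300 J

Step 1 (isothermal): W = P₁V₁ ln(V₂/V₁) = (15614) ln(51.2/23.2) = 12360 J.
After step 1: P = 305 kPa, V = 51.2 L, T = 444 K.
Step 2 (adiabatic): W = (P₁V₁ − P₂V₂)/(γ−1) = (15614 − 11627)/0.4 = 9967 J.
W_total = 12360 + 9967 = 22327 J.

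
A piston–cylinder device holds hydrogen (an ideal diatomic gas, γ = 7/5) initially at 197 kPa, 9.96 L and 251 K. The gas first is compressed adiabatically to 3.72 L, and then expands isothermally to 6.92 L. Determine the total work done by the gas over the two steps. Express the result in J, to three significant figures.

Step 1 (adiabatic): W = (P₁V₁ − P₂V₂)/(γ−1) = (1962 − 2909)/0.4 = -2368 J.
After step 1: P = 782.1 kPa, V = 3.72 L, T = 372.2 K.
Step 2 (isothermal): W = P₁V₁ ln(V₂/V₁) = (2909) ln(6.92/3.72) = 1806 J.
W_total = -2368 + 1806 = -562.5 J.

W_total ≈ -562 J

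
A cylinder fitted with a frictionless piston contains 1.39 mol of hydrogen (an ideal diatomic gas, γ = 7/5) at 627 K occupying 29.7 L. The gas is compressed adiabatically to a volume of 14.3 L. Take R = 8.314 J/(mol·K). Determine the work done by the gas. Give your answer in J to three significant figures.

Adiabatic: TV^(γ−1) = const with γ = 7/5.
T₂ = T₁ (V₁/V₂)^(γ−1) = 627 × (29.7/14.3)^0.4 = 627 × 1.34 = 839.9 K.
W_by = nCᵥ(T₁ − T₂) = (1.39)(20.79)(627 − 839.9) = -6151 J.

W ≈ -6150 J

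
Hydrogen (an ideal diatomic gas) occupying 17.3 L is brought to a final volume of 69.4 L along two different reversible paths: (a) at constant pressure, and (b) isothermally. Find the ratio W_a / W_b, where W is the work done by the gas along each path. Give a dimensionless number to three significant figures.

W_a / W_b ≈ 2.17

Path (a) isobaric: W = P₁(V₂ − V₁) → W_a/(P₁V₁) = 3.012.
Path (b) isothermal: W = P₁V₁ ln(V₂/V₁) → W_b/(P₁V₁) = 1.389.
W_a / W_b = 3.012 / 1.389 = 2.168.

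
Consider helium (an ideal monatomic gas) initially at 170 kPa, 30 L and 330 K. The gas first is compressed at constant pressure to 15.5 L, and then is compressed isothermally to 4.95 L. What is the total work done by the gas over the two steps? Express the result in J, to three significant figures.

Step 1 (isobaric): W = PΔV = (170 kPa)(15.5 − 30 L) = -2465 J.
After step 1: P = 170 kPa, V = 15.5 L, T = 170.5 K.
Step 2 (isothermal): W = P₁V₁ ln(V₂/V₁) = (2635) ln(4.95/15.5) = -3008 J.
W_total = -2465 − 3008 = -5473 J.

W_total ≈ -5470 J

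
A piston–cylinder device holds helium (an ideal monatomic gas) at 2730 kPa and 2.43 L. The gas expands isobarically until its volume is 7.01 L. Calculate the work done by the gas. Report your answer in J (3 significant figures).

Isobaric: W = P ΔV.
W = (2730 kPa)(7.01 − 2.43 L) = (2730)(4.58) = 12503 J.

W ≈ 12500 J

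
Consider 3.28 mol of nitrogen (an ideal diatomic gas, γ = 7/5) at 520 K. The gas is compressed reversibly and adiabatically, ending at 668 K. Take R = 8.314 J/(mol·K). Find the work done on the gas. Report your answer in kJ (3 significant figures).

Adiabatic ⇒ Q = 0, so W_by = −ΔU = nCᵥ(T₁ − T₂).
Cᵥ = 5R/2 = 20.79 J/(mol·K).
W = (3.28)(20.79)(520 − 668) = -10090 J.
Work on gas = −W_by = 10090 J.

W ≈ 10.1 kJ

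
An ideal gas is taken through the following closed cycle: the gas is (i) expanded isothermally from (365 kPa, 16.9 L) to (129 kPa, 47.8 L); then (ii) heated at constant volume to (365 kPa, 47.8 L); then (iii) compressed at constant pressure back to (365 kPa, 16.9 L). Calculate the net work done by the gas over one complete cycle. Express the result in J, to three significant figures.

Leg (i): W = PᵢVᵢ ln(V_f/Vᵢ) = (6168) ln(47.8/16.9) = 6413 J.
Leg (ii): W = 0.
Leg (iii): W = PΔV = (365)(16.9 − 47.8) = -11278 J.
W_net = 6413 − 11278 = -4865 J.

W_net ≈ -4870 J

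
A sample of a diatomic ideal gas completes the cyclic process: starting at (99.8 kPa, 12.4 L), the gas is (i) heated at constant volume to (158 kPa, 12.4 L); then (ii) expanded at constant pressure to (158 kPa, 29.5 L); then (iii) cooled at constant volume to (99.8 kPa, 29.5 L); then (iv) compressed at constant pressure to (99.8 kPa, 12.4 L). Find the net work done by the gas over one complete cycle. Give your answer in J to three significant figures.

Constant-volume legs do no work.
W(ii) = (158)(29.5 − 12.4) = 2702 J; W(iv) = (99.8)(12.4 − 29.5) = -1707 J.
W_net = 2702 − 1707 = 995.2 J (the clockwise enclosed area).

W_net ≈ 995 J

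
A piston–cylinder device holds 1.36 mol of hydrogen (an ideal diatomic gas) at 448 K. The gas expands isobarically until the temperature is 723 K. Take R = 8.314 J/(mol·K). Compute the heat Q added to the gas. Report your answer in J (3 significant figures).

Isobaric: W = nRΔT = (1.36)(8.314)(275) = 3109 J.
ΔU = nCᵥΔT with Cᵥ = 5R/2: ΔU = (1.36)(20.79)(275) = 7774 J.
Q = ΔU + W = 7774 + 3109 = 10883 J.

Q ≈ 10900 J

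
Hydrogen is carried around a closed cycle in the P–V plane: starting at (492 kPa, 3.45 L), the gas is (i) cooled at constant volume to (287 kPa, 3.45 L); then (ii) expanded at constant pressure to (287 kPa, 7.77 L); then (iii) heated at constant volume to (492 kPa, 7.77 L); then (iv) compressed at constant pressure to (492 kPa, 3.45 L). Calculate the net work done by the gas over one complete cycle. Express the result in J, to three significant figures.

W_net ≈ -886 J

Constant-volume legs do no work.
W(ii) = (287)(7.77 − 3.45) = 1240 J; W(iv) = (492)(3.45 − 7.77) = -2125 J.
W_net = 1240 − 2125 = -885.6 J (the counter-clockwise enclosed area).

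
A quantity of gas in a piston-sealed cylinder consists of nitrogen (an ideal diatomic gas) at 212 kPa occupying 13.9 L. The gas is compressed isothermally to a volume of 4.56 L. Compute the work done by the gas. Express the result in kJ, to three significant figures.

W ≈ -3.28 kJ

Isothermal: W = nRT ln(V₂/V₁) = P₁V₁ ln(V₂/V₁).
P₁V₁ = (212 kPa)(13.9 L) = 2947 J.
W = 2947 × ln(4.56/13.9) = 2947 × -1.115
W_by_gas = -3284 J.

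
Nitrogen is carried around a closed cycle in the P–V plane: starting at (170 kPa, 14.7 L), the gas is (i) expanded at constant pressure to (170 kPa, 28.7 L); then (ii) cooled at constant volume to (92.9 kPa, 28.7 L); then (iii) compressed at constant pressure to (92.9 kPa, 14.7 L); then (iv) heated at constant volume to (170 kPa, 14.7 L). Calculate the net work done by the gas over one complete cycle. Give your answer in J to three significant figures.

Constant-volume legs do no work.
W(i) = (170)(28.7 − 14.7) = 2380 J; W(iii) = (92.9)(14.7 − 28.7) = -1301 J.
W_net = 2380 − 1301 = 1079 J (the clockwise enclosed area).

W_net ≈ 1080 J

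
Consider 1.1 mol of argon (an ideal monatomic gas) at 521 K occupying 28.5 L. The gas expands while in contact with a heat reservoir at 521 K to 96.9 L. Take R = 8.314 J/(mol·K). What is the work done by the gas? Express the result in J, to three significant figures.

Isothermal: W = nRT ln(V₂/V₁).
W = (1.1)(8.314)(521) × ln(96.9/28.5)
  = 4765 × 1.224
W_by_gas = 5831 J.

W ≈ 5830 J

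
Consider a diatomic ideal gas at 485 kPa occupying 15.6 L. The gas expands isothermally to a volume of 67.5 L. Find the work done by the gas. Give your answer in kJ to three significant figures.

W ≈ 11.1 kJ

Isothermal: W = nRT ln(V₂/V₁) = P₁V₁ ln(V₂/V₁).
P₁V₁ = (485 kPa)(15.6 L) = 7566 J.
W = 7566 × ln(67.5/15.6) = 7566 × 1.465
W_by_gas = 11083 J.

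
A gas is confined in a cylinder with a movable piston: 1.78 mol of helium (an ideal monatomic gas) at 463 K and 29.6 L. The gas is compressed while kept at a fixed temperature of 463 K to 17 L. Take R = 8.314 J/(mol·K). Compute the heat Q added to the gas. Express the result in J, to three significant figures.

Isothermal ⇒ ΔU = 0, so Q = W = nRT ln(V₂/V₁).
Q = (1.78)(8.314)(463) ln(17/29.6) = 6852 × -0.5546 = -3800 J.

Q ≈ -3800 J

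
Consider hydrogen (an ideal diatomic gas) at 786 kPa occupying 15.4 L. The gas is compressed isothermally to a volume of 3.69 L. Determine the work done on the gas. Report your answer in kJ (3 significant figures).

Isothermal: W = nRT ln(V₂/V₁) = P₁V₁ ln(V₂/V₁).
P₁V₁ = (786 kPa)(15.4 L) = 12104 J.
W = 12104 × ln(3.69/15.4) = 12104 × -1.429
W_by_gas = -17294 J; work on gas = −W_by = 17294 J.

W ≈ 17.3 kJ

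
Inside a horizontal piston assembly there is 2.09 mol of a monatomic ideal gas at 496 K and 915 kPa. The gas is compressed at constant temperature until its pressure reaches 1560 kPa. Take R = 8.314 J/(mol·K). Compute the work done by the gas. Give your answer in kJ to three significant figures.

W ≈ -4.60 kJ

Isothermal process: W = nRT ln(V₂/V₁) = nRT ln(P₁/P₂).
W = (2.09)(8.314)(496) × ln(915/1560)
  = 8619 × ln(0.5865) = 8619 × -0.5335
W_by_gas = -4598 J.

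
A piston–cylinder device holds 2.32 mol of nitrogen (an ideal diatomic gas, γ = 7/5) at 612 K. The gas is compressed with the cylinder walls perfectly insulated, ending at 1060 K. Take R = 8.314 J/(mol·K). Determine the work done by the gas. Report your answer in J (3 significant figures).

Adiabatic ⇒ Q = 0, so W_by = −ΔU = nCᵥ(T₁ − T₂).
Cᵥ = 5R/2 = 20.79 J/(mol·K).
W = (2.32)(20.79)(612 − 1060) = -21603 J.

W ≈ -21600 J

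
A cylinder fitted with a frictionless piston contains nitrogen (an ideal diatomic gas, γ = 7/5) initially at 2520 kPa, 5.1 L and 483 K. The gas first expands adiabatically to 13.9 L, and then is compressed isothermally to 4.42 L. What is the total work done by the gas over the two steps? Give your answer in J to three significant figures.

Step 1 (adiabatic): W = (P₁V₁ − P₂V₂)/(γ−1) = (12852 − 8606)/0.4 = 10615 J.
After step 1: P = 619.1 kPa, V = 13.9 L, T = 323.4 K.
Step 2 (isothermal): W = P₁V₁ ln(V₂/V₁) = (8606) ln(4.42/13.9) = -9860 J.
W_total = 10615 − 9860 = 755.3 J.

W_total ≈ 755 J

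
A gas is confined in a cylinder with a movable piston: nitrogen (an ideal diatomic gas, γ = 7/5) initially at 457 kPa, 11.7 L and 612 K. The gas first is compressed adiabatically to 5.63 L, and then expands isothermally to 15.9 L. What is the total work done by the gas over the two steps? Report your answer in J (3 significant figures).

W_total ≈ 2890 J

Step 1 (adiabatic): W = (P₁V₁ − P₂V₂)/(γ−1) = (5347 − 7164)/0.4 = -4543 J.
After step 1: P = 1273 kPa, V = 5.63 L, T = 820 K.
Step 2 (isothermal): W = P₁V₁ ln(V₂/V₁) = (7164) ln(15.9/5.63) = 7438 J.
W_total = -4543 + 7438 = 2895 J.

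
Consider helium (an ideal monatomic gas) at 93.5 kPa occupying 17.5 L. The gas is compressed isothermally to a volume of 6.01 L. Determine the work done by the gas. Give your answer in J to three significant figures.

Isothermal: W = nRT ln(V₂/V₁) = P₁V₁ ln(V₂/V₁).
P₁V₁ = (93.5 kPa)(17.5 L) = 1636 J.
W = 1636 × ln(6.01/17.5) = 1636 × -1.069
W_by_gas = -1749 J.

W ≈ -1750 J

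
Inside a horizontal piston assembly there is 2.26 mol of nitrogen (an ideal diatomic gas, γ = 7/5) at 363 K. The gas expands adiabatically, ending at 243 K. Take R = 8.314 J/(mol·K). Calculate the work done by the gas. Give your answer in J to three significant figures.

W ≈ 5640 J

Adiabatic ⇒ Q = 0, so W_by = −ΔU = nCᵥ(T₁ − T₂).
Cᵥ = 5R/2 = 20.79 J/(mol·K).
W = (2.26)(20.79)(363 − 243) = 5637 J.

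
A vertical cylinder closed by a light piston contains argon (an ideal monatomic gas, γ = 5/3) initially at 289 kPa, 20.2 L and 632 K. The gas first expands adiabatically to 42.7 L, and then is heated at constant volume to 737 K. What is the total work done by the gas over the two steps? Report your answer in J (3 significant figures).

W_total ≈ 3440 J

Step 1 (adiabatic): W = (P₁V₁ − P₂V₂)/(γ−1) = (5838 − 3544)/0.667 = 3440 J.
Step 2 (isochoric): W = 0 (constant volume).
W_total = 3440 + 0 = 3440 J.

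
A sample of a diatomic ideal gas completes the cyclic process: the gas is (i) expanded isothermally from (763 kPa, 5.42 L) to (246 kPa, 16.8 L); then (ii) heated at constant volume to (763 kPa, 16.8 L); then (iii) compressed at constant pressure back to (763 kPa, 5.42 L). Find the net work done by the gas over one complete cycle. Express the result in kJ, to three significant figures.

Leg (i): W = PᵢVᵢ ln(V_f/Vᵢ) = (4135) ln(16.8/5.42) = 4678 J.
Leg (ii): W = 0.
Leg (iii): W = PΔV = (763)(5.42 − 16.8) = -8683 J.
W_net = 4678 − 8683 = -4005 J.

W_net ≈ -4.00 kJ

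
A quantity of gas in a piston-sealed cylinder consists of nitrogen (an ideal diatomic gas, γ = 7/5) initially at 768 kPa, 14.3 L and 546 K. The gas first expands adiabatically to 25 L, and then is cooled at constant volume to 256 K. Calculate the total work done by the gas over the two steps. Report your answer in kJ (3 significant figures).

Step 1 (adiabatic): W = (P₁V₁ − P₂V₂)/(γ−1) = (10982 − 8783)/0.4 = 5498 J.
Step 2 (isochoric): W = 0 (constant volume).
W_total = 5498 + 0 = 5498 J.

W_total ≈ 5.50 kJ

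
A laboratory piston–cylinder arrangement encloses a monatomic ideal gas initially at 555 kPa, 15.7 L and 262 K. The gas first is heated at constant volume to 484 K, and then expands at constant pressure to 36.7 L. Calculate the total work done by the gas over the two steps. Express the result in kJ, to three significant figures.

Step 1 (isochoric): W = 0 (constant volume).
After step 1: P = 1025 kPa (V unchanged).
Step 2 (isobaric): W = PΔV = (1025 kPa)(36.7 − 15.7 L) = 21531 J.
W_total = 0 + 21531 = 21531 J.

W_total ≈ 21.5 kJ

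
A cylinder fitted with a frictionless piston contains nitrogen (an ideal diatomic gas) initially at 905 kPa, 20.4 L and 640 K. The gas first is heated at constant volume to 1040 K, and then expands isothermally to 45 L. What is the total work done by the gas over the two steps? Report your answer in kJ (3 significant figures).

Step 1 (isochoric): W = 0 (constant volume).
After step 1: P = 1471 kPa (V unchanged).
Step 2 (isothermal): W = P₁V₁ ln(V₂/V₁) = (30001) ln(45/20.4) = 23734 J.
W_total = 0 + 23734 = 23734 J.

W_total ≈ 23.7 kJ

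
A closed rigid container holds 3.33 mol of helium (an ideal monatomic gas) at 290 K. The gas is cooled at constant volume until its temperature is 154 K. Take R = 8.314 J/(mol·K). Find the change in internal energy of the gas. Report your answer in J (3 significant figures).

Constant volume ⇒ W = 0, so Q = ΔU = nCᵥΔT with Cᵥ = 3R/2 = 12.47 J/(mol·K).
ΔU = (3.33)(12.47)(154 − 290) = -5648 J.

ΔU ≈ -5650 J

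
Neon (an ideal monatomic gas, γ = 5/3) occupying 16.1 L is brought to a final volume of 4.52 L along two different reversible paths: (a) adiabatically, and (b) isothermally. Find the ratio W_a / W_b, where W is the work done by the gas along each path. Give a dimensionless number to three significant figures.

Path (a) adiabatic: W = P₁V₁(1 − (V₁/V₂)^(γ−1))/(γ−1) → W_a/(P₁V₁) = -1.999.
Path (b) isothermal: W = P₁V₁ ln(V₂/V₁) → W_b/(P₁V₁) = -1.27.
W_a / W_b = -1.999 / -1.27 = 1.573.

W_a / W_b ≈ 1.57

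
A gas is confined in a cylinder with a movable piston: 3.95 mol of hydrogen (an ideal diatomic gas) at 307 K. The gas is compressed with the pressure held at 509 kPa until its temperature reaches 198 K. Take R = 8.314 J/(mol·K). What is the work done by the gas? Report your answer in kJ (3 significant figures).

Isobaric: W = P ΔV = nR ΔT.
W = (3.95)(8.314)(198 − 307) = -3580 J.

W ≈ -3.58 kJ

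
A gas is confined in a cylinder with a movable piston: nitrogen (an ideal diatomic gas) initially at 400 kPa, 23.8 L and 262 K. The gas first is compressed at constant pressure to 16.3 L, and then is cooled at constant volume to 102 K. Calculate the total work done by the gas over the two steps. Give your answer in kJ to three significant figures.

Step 1 (isobaric): W = PΔV = (400 kPa)(16.3 − 23.8 L) = -3000 J.
Step 2 (isochoric): W = 0 (constant volume).
W_total = -3000 + 0 = -3000 J.

W_total ≈ -3.00 kJ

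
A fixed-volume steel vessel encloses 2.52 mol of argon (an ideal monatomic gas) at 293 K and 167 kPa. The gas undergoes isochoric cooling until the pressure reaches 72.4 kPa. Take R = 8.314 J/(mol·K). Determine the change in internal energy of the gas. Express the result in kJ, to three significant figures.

ΔU ≈ -5.22 kJ

Constant volume ⇒ W = 0, so Q = ΔU = nCᵥΔT with Cᵥ = 3R/2 = 12.47 J/(mol·K).
At constant V, T₂/T₁ = P₂/P₁ ⇒ ΔT = T₁(P₂/P₁ − 1) = 293·(72.4/167 − 1) = -166 K.
ΔU = (2.52)(12.47)(-166) = -5216 J.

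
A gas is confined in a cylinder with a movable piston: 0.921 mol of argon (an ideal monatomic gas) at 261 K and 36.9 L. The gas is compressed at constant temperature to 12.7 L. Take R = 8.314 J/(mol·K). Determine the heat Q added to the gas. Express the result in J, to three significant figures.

Isothermal ⇒ ΔU = 0, so Q = W = nRT ln(V₂/V₁).
Q = (0.921)(8.314)(261) ln(12.7/36.9) = 1999 × -1.067 = -2132 J.

Q ≈ -2130 J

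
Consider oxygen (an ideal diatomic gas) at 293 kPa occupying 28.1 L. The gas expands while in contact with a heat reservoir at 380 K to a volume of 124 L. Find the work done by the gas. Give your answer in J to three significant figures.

W ≈ 12200 J

Isothermal: W = nRT ln(V₂/V₁) = P₁V₁ ln(V₂/V₁).
P₁V₁ = (293 kPa)(28.1 L) = 8233 J.
W = 8233 × ln(124/28.1) = 8233 × 1.485
W_by_gas = 12222 J.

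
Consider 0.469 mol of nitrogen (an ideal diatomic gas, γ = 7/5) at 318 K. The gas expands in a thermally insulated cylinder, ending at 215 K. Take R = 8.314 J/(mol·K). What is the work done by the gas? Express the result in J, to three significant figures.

Adiabatic ⇒ Q = 0, so W_by = −ΔU = nCᵥ(T₁ − T₂).
Cᵥ = 5R/2 = 20.79 J/(mol·K).
W = (0.469)(20.79)(318 − 215) = 1004 J.

W ≈ 1000 J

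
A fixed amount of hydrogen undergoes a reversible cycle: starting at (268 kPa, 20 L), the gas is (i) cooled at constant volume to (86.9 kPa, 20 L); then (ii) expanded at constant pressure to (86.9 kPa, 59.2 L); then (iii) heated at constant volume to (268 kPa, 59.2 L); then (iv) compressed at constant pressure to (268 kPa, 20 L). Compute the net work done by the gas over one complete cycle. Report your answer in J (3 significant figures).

W_net ≈ -7100 J

Constant-volume legs do no work.
W(ii) = (86.9)(59.2 − 20) = 3406 J; W(iv) = (268)(20 − 59.2) = -10506 J.
W_net = 3406 − 10506 = -7099 J (the counter-clockwise enclosed area).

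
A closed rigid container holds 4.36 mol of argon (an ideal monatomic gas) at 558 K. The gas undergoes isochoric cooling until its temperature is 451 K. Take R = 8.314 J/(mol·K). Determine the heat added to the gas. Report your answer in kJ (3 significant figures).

Q ≈ -5.82 kJ

Constant volume ⇒ W = 0, so Q = ΔU = nCᵥΔT with Cᵥ = 3R/2 = 12.47 J/(mol·K).
ΔU = (4.36)(12.47)(451 − 558) = -5818 J.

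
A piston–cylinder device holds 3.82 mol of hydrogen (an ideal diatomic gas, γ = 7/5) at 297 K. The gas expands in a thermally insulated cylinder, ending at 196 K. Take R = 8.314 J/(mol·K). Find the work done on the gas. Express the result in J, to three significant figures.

W ≈ -8020 J

Adiabatic ⇒ Q = 0, so W_by = −ΔU = nCᵥ(T₁ − T₂).
Cᵥ = 5R/2 = 20.79 J/(mol·K).
W = (3.82)(20.79)(297 − 196) = 8019 J.
Work on gas = −W_by = -8019 J.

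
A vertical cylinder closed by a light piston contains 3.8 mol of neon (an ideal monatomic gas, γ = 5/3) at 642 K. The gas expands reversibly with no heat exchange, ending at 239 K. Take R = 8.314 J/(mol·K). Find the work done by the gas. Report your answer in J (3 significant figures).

Adiabatic ⇒ Q = 0, so W_by = −ΔU = nCᵥ(T₁ − T₂).
Cᵥ = 3R/2 = 12.47 J/(mol·K).
W = (3.8)(12.47)(642 − 239) = 19098 J.

W ≈ 19100 J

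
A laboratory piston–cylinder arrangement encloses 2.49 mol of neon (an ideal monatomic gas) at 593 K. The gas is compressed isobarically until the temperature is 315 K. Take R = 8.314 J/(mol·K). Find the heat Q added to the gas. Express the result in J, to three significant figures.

Isobaric: W = nRΔT = (2.49)(8.314)(-278) = -5755 J.
ΔU = nCᵥΔT with Cᵥ = 3R/2: ΔU = (2.49)(12.47)(-278) = -8633 J.
Q = ΔU + W = -8633 − 5755 = -14388 J.

Q ≈ -14400 J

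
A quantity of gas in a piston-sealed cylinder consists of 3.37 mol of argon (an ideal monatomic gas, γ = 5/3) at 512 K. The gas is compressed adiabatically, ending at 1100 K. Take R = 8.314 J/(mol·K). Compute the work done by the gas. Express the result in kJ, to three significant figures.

W ≈ -24.7 kJ

Adiabatic ⇒ Q = 0, so W_by = −ΔU = nCᵥ(T₁ − T₂).
Cᵥ = 3R/2 = 12.47 J/(mol·K).
W = (3.37)(12.47)(512 − 1100) = -24712 J.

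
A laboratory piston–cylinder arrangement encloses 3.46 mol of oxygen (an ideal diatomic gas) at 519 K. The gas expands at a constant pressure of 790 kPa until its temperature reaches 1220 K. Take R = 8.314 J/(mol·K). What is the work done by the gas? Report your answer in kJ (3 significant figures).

W ≈ 20.2 kJ

Isobaric: W = P ΔV = nR ΔT.
W = (3.46)(8.314)(1220 − 519) = 20165 J.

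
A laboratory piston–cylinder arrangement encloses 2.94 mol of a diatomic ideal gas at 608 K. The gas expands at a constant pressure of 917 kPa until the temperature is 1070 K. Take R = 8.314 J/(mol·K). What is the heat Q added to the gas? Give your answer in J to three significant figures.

Isobaric: W = nRΔT = (2.94)(8.314)(462) = 11293 J.
ΔU = nCᵥΔT with Cᵥ = 5R/2: ΔU = (2.94)(20.79)(462) = 28232 J.
Q = ΔU + W = 28232 + 11293 = 39525 J.

Q ≈ 39500 J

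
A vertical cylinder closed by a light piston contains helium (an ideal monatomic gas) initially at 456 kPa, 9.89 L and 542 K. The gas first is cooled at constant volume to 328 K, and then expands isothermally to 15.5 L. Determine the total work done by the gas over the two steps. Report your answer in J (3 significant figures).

W_total ≈ 1230 J

Step 1 (isochoric): W = 0 (constant volume).
After step 1: P = 276 kPa (V unchanged).
Step 2 (isothermal): W = P₁V₁ ln(V₂/V₁) = (2729) ln(15.5/9.89) = 1226 J.
W_total = 0 + 1226 = 1226 J.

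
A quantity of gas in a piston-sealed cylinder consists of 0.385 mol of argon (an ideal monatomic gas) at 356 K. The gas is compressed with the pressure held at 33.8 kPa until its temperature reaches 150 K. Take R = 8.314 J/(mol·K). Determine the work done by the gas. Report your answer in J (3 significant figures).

W ≈ -659 J

Isobaric: W = P ΔV = nR ΔT.
W = (0.385)(8.314)(150 − 356) = -659.4 J.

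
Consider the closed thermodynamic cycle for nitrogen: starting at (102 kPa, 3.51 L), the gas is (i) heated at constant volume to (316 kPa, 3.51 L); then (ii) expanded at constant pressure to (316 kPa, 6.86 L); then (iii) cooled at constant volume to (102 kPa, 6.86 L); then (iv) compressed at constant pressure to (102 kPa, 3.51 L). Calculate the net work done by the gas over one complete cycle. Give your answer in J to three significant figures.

Constant-volume legs do no work.
W(ii) = (316)(6.86 − 3.51) = 1059 J; W(iv) = (102)(3.51 − 6.86) = -341.7 J.
W_net = 1059 − 341.7 = 716.9 J (the clockwise enclosed area).

W_net ≈ 717 J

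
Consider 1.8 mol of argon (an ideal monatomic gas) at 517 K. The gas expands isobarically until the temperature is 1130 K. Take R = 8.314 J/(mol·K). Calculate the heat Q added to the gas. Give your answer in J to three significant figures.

Isobaric: W = nRΔT = (1.8)(8.314)(613) = 9174 J.
ΔU = nCᵥΔT with Cᵥ = 3R/2: ΔU = (1.8)(12.47)(613) = 13761 J.
Q = ΔU + W = 13761 + 9174 = 22934 J.

Q ≈ 22900 J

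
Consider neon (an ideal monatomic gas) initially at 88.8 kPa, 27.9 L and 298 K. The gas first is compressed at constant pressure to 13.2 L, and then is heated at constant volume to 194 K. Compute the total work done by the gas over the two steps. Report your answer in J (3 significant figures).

Step 1 (isobaric): W = PΔV = (88.8 kPa)(13.2 − 27.9 L) = -1305 J.
Step 2 (isochoric): W = 0 (constant volume).
W_total = -1305 + 0 = -1305 J.

W_total ≈ -1310 J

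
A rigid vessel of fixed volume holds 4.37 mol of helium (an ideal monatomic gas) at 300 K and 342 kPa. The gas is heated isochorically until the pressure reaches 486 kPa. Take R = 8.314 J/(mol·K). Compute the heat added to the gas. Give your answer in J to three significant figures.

Constant volume ⇒ W = 0, so Q = ΔU = nCᵥΔT with Cᵥ = 3R/2 = 12.47 J/(mol·K).
At constant V, T₂/T₁ = P₂/P₁ ⇒ ΔT = T₁(P₂/P₁ − 1) = 300·(486/342 − 1) = 126.3 K.
ΔU = (4.37)(12.47)(126.3) = 6884 J.

Q ≈ 6880 J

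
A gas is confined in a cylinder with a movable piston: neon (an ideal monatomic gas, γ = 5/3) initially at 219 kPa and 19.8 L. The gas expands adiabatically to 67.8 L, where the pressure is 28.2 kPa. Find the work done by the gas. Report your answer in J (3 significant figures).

W ≈ 3640 J

Adiabatic: W = (P₁V₁ − P₂V₂)/(γ − 1) with γ = 5/3.
P₁V₁ = 4336 J, P₂V₂ = 1912 J.
W = (4336 − 1912) / 0.6667 = 3636 J.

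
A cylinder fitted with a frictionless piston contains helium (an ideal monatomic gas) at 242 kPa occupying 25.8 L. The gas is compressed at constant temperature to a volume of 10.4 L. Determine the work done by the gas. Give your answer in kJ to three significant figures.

W ≈ -5.67 kJ

Isothermal: W = nRT ln(V₂/V₁) = P₁V₁ ln(V₂/V₁).
P₁V₁ = (242 kPa)(25.8 L) = 6244 J.
W = 6244 × ln(10.4/25.8) = 6244 × -0.9086
W_by_gas = -5673 J.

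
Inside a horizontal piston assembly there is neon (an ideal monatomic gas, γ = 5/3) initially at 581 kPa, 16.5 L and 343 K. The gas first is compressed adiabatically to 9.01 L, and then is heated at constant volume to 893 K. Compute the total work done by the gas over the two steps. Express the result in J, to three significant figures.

W_total ≈ -7140 J

Step 1 (adiabatic): W = (P₁V₁ − P₂V₂)/(γ−1) = (9586 − 14349)/0.667 = -7144 J.
Step 2 (isochoric): W = 0 (constant volume).
W_total = -7144 + 0 = -7144 J.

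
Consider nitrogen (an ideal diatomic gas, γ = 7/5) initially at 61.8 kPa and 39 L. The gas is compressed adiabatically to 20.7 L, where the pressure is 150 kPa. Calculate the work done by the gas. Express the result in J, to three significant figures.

Adiabatic: W = (P₁V₁ − P₂V₂)/(γ − 1) with γ = 7/5.
P₁V₁ = 2410 J, P₂V₂ = 3105 J.
W = (2410 − 3105) / 0.4 = -1737 J.

W ≈ -1740 J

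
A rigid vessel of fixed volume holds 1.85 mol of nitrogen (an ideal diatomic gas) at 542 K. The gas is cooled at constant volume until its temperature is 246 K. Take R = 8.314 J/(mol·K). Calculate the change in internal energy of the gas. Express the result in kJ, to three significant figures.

ΔU ≈ -11.4 kJ

Constant volume ⇒ W = 0, so Q = ΔU = nCᵥΔT with Cᵥ = 5R/2 = 20.79 J/(mol·K).
ΔU = (1.85)(20.79)(246 − 542) = -11382 J.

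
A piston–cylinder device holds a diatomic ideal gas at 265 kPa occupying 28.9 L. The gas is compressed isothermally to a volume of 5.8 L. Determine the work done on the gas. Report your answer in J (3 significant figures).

Isothermal: W = nRT ln(V₂/V₁) = P₁V₁ ln(V₂/V₁).
P₁V₁ = (265 kPa)(28.9 L) = 7658 J.
W = 7658 × ln(5.8/28.9) = 7658 × -1.606
W_by_gas = -12299 J; work on gas = −W_by = 12299 J.

W ≈ 12300 J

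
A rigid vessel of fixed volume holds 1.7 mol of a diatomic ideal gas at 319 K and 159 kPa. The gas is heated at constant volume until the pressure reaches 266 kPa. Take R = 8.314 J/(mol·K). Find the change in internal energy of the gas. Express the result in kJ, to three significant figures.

ΔU ≈ 7.59 kJ

Constant volume ⇒ W = 0, so Q = ΔU = nCᵥΔT with Cᵥ = 5R/2 = 20.79 J/(mol·K).
At constant V, T₂/T₁ = P₂/P₁ ⇒ ΔT = T₁(P₂/P₁ − 1) = 319·(266/159 − 1) = 214.7 K.
ΔU = (1.7)(20.79)(214.7) = 7585 J.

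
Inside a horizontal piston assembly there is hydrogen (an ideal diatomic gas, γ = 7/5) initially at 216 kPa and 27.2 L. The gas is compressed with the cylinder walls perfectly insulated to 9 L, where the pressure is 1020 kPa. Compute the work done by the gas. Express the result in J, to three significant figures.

W ≈ -8260 J

Adiabatic: W = (P₁V₁ − P₂V₂)/(γ − 1) with γ = 7/5.
P₁V₁ = 5875 J, P₂V₂ = 9180 J.
W = (5875 − 9180) / 0.4 = -8262 J.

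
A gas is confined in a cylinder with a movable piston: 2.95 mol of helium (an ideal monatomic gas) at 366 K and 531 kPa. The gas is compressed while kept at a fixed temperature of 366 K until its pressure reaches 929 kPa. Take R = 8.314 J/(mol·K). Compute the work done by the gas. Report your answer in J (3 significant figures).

Isothermal process: W = nRT ln(V₂/V₁) = nRT ln(P₁/P₂).
W = (2.95)(8.314)(366) × ln(531/929)
  = 8977 × ln(0.5716) = 8977 × -0.5593
W_by_gas = -5021 J.

W ≈ -5020 J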